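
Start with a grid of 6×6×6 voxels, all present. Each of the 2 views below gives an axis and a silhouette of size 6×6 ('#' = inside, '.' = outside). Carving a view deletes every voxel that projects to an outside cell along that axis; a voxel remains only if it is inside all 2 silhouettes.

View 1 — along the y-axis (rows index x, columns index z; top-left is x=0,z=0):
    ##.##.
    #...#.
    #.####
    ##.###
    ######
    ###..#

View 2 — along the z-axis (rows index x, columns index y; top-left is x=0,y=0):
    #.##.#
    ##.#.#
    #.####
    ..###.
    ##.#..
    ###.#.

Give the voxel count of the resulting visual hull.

98 voxels

initial block: 6^3 = 216
[1] y-view keeps 26 columns → grid now 156
[2] z-view keeps 23 columns → grid now 98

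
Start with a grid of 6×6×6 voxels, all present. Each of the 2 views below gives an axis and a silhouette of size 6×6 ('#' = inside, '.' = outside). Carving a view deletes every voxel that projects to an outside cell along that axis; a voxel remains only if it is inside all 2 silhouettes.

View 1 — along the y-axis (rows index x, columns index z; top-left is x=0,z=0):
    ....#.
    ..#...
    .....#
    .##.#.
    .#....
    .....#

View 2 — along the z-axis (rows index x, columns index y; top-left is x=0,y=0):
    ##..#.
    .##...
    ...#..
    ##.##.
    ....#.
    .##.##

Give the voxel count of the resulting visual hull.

|visual hull| = 23

start: 6×6×6 = 216 voxels
  1. axis=1 (XZ plane), |mask|=8  ⇒  voxels=48
  2. axis=2 (XY plane), |mask|=15  ⇒  voxels=23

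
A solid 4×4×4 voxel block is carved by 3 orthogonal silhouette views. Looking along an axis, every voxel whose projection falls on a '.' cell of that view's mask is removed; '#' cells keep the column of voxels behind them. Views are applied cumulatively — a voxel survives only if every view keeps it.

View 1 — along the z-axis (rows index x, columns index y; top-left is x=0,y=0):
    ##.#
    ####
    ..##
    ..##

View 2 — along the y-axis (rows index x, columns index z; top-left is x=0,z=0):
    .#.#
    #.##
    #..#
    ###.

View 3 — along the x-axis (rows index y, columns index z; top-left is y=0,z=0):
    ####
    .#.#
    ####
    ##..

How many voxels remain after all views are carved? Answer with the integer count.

voxel count = 21

before carving: 64 voxels (4×4×4)
[1] z-view keeps 11 columns → grid now 44
[2] y-view keeps 10 columns → grid now 28
[3] x-view keeps 12 columns → grid now 21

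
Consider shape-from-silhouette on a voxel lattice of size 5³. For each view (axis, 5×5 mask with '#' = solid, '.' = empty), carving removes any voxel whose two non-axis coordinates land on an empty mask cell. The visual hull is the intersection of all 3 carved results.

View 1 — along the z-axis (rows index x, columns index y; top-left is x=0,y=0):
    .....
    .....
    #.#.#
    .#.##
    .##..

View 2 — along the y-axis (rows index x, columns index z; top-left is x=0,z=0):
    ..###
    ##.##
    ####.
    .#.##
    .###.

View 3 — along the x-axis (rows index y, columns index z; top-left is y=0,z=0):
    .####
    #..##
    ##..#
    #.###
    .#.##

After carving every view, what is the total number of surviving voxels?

voxel count = 16

full grid |V| = 125
after view 1 [z-axis, 8 of 25 cells solid] → remaining = 40
after view 2 [y-axis, 17 of 25 cells solid] → remaining = 27
after view 3 [x-axis, 17 of 25 cells solid] → remaining = 16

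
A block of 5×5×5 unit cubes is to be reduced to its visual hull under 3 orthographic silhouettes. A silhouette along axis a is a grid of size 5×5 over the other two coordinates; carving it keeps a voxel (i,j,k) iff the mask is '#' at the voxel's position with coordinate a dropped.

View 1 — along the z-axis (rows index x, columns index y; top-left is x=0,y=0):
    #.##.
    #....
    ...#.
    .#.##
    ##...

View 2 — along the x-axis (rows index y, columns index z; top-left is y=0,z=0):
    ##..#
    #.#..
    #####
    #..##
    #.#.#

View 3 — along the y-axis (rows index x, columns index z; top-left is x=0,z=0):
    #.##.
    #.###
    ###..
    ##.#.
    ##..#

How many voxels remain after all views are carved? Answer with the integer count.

|visual hull| = 17

before carving: 125 voxels (5×5×5)
after view 1 [z-axis, 10 of 25 cells solid] → remaining = 50
after view 2 [x-axis, 16 of 25 cells solid] → remaining = 30
after view 3 [y-axis, 16 of 25 cells solid] → remaining = 17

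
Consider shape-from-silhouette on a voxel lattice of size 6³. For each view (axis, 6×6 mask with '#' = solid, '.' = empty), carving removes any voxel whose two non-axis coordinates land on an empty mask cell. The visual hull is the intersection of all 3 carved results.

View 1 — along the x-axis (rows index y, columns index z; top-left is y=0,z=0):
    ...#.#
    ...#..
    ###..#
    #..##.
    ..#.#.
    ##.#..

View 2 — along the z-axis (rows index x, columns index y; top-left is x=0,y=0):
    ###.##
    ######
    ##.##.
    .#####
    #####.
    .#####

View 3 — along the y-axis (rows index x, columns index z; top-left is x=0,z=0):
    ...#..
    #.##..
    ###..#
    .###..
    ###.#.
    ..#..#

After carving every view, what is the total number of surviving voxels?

full grid |V| = 216
V1 x: intersect with YZ mask (15 set) -- 90 left
V2 z: intersect with XY mask (30 set) -- 73 left
V3 y: intersect with XZ mask (17 set) -- 32 left

|visual hull| = 32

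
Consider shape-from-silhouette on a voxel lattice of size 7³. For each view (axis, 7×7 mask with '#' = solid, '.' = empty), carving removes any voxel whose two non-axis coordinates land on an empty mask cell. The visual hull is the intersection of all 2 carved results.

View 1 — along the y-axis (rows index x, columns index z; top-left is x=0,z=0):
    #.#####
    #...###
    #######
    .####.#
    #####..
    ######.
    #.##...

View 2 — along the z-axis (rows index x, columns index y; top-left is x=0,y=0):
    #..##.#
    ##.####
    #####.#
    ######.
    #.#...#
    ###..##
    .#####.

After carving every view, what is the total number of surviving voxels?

|visual hull| = 180

initial block: 7^3 = 343
after view 1 [y-axis, 36 of 49 cells solid] → remaining = 252
after view 2 [z-axis, 35 of 49 cells solid] → remaining = 180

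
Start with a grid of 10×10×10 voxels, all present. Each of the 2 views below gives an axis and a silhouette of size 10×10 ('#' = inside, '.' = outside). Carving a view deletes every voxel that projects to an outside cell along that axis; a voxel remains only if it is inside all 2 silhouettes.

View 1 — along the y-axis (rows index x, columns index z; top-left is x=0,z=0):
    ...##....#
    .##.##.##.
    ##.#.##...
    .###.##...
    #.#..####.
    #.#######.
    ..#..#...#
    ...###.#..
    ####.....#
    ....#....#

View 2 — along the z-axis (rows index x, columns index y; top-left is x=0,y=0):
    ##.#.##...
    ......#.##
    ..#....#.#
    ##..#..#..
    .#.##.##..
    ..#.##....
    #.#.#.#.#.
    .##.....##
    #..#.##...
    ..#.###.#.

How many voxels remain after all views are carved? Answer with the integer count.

remaining voxels: 183

initial block: 10^3 = 1000
after view 1 [y-axis, 47 of 100 cells solid] → remaining = 470
after view 2 [z-axis, 41 of 100 cells solid] → remaining = 183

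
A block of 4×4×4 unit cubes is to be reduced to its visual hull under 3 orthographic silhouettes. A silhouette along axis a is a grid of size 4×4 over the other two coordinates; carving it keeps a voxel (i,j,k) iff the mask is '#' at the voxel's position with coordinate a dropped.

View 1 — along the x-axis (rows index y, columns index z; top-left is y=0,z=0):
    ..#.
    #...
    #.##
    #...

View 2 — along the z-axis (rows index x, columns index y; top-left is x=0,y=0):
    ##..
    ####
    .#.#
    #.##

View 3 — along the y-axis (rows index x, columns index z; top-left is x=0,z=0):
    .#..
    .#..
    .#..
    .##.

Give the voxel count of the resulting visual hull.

voxel count = 2

before carving: 64 voxels (4×4×4)
V1 x: intersect with YZ mask (6 set) -- 24 left
V2 z: intersect with XY mask (11 set) -- 15 left
V3 y: intersect with XZ mask (5 set) -- 2 left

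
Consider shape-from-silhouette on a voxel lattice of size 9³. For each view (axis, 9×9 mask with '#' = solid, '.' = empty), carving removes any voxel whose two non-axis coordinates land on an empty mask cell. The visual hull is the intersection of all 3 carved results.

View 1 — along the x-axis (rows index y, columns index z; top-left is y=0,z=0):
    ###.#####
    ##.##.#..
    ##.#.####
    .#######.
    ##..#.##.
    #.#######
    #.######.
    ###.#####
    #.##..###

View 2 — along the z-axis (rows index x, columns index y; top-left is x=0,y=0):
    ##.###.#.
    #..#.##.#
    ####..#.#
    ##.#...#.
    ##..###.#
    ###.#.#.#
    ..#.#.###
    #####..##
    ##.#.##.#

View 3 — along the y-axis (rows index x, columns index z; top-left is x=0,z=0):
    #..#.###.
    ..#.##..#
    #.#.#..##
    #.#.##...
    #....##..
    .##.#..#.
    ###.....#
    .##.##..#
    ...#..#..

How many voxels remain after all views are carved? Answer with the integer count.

before carving: 729 voxels (9×9×9)
carve view 1 (along x, YZ-mask fill 61/81): 549 voxels remain
carve view 2 (along z, XY-mask fill 51/81): 342 voxels remain
carve view 3 (along y, XZ-mask fill 36/81): 152 voxels remain

152 voxels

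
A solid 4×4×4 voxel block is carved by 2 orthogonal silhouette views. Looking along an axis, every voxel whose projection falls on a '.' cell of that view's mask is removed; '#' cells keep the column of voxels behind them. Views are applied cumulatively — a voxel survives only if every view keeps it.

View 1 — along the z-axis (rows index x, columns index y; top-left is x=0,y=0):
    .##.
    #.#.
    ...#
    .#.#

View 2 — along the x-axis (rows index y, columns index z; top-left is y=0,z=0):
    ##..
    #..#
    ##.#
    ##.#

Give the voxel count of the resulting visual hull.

before carving: 64 voxels (4×4×4)
[1] z-view keeps 7 columns → grid now 28
[2] x-view keeps 10 columns → grid now 18

18 voxels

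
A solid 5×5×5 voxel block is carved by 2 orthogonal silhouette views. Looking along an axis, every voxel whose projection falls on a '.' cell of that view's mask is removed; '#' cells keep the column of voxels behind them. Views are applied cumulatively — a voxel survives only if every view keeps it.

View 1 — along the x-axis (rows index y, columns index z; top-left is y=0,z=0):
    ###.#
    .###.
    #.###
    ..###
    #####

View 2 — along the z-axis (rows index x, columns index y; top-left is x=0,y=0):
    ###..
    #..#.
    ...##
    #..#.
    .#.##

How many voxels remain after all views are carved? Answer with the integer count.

|visual hull| = 44

initial block: 5^3 = 125
step 1: project along x, AND mask (19/25) → |grid| = 95
step 2: project along z, AND mask (12/25) → |grid| = 44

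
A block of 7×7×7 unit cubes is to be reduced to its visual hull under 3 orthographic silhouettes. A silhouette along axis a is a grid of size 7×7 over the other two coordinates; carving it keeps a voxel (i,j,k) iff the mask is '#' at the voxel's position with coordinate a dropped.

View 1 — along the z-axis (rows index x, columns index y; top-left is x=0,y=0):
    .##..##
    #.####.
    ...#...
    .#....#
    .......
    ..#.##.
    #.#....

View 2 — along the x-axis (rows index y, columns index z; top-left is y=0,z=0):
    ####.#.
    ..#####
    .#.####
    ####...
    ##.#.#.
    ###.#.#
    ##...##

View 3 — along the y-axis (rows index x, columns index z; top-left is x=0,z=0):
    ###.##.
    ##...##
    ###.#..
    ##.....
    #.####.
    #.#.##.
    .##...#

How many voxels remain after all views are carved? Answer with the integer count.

full grid |V| = 343
carve view 1 (along z, XY-mask fill 17/49): 119 voxels remain
carve view 2 (along x, YZ-mask fill 32/49): 79 voxels remain
carve view 3 (along y, XZ-mask fill 27/49): 43 voxels remain

remaining voxels: 43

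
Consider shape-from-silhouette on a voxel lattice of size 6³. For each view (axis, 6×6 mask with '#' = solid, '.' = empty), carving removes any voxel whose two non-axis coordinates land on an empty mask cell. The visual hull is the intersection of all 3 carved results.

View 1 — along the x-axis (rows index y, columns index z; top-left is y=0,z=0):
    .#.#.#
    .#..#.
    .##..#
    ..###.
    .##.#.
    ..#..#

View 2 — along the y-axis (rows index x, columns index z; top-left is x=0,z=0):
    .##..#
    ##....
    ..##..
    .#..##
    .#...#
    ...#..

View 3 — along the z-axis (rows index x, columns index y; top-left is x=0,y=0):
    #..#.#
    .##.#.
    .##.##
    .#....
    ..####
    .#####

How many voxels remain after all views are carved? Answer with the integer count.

start: 6×6×6 = 216 voxels
after view 1 [x-axis, 16 of 36 cells solid] → remaining = 96
after view 2 [y-axis, 13 of 36 cells solid] → remaining = 40
after view 3 [z-axis, 20 of 36 cells solid] → remaining = 18

voxel count = 18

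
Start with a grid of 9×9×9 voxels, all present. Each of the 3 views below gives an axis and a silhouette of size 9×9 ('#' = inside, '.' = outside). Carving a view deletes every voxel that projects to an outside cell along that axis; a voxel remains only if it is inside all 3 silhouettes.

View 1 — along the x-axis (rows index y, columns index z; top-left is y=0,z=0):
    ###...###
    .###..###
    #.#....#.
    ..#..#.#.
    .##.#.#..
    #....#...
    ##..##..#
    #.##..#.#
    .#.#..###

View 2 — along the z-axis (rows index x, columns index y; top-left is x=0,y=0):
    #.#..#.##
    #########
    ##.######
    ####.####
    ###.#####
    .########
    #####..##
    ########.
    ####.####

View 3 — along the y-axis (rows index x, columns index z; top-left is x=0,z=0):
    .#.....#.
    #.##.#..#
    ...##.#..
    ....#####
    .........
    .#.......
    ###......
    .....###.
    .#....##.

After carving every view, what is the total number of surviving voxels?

voxel count = 96

before carving: 729 voxels (9×9×9)
[1] x-view keeps 39 columns → grid now 351
[2] z-view keeps 69 columns → grid now 301
[3] y-view keeps 25 columns → grid now 96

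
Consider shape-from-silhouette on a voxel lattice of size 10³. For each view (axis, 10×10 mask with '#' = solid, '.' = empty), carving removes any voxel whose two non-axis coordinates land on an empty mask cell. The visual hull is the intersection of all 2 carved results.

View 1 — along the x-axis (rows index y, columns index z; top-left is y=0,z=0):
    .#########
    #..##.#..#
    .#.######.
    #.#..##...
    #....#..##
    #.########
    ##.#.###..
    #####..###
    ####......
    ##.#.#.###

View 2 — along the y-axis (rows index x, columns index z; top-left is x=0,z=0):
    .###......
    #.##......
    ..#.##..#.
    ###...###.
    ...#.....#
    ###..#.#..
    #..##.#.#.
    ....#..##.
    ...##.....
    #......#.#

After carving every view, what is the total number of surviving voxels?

229 voxels

full grid |V| = 1000
V1 x: intersect with YZ mask (63 set) -- 630 left
V2 y: intersect with XZ mask (36 set) -- 229 left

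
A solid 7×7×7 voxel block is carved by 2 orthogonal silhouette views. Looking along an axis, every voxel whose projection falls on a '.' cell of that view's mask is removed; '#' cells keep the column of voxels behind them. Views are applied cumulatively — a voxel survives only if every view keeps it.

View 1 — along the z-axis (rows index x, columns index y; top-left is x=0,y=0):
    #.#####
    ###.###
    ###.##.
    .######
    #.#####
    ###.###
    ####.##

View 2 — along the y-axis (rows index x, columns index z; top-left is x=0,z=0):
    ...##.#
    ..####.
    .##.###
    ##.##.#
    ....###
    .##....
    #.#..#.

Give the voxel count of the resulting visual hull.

before carving: 343 voxels (7×7×7)
step 1: project along z, AND mask (41/49) → |grid| = 287
step 2: project along y, AND mask (25/49) → |grid| = 145

remaining voxels: 145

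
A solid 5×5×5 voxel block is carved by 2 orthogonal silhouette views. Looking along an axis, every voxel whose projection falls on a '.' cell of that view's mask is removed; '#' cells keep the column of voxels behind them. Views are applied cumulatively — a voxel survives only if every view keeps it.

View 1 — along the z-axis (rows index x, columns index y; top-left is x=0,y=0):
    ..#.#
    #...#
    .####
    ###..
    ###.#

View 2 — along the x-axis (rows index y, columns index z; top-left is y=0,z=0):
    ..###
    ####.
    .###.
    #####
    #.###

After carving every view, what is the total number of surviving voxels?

voxel count = 54

full grid |V| = 125
after view 1 [z-axis, 15 of 25 cells solid] → remaining = 75
after view 2 [x-axis, 19 of 25 cells solid] → remaining = 54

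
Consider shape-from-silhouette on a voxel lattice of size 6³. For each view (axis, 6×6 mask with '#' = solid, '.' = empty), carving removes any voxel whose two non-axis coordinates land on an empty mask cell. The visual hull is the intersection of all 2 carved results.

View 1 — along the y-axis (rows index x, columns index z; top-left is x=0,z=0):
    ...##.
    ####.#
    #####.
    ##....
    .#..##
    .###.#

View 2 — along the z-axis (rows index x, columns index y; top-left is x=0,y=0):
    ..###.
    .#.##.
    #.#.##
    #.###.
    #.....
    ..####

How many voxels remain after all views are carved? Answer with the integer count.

remaining voxels: 68

initial block: 6^3 = 216
V1 y: intersect with XZ mask (21 set) -- 126 left
V2 z: intersect with XY mask (19 set) -- 68 left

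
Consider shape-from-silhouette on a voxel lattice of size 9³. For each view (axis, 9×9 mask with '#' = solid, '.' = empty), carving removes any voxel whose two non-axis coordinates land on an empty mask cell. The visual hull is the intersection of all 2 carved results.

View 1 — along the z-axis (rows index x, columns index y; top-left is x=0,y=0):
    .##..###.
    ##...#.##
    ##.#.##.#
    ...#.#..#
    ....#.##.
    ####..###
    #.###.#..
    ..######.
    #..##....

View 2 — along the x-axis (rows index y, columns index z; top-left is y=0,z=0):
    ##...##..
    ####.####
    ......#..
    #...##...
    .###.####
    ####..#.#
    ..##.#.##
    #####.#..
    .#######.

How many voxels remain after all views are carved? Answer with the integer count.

remaining voxels: 220

full grid |V| = 729
step 1: project along z, AND mask (43/81) → |grid| = 387
step 2: project along x, AND mask (47/81) → |grid| = 220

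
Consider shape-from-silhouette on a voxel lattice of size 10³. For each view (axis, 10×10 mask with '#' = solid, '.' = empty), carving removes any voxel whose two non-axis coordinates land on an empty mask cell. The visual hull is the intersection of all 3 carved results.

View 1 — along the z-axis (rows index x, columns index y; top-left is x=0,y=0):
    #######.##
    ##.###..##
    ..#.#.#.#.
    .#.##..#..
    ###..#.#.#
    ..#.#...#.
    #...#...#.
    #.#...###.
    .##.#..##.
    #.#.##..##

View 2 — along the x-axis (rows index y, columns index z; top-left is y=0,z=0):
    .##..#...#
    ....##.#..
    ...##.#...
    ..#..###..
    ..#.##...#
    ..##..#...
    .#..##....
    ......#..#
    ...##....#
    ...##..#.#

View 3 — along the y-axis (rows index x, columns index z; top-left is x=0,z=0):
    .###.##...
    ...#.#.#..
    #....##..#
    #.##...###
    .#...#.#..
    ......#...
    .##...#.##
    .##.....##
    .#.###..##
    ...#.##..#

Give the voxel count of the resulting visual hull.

start: 10×10×10 = 1000 voxels
carve view 1 (along z, XY-mask fill 52/100): 520 voxels remain
carve view 2 (along x, YZ-mask fill 33/100): 173 voxels remain
carve view 3 (along y, XZ-mask fill 41/100): 80 voxels remain

remaining voxels: 80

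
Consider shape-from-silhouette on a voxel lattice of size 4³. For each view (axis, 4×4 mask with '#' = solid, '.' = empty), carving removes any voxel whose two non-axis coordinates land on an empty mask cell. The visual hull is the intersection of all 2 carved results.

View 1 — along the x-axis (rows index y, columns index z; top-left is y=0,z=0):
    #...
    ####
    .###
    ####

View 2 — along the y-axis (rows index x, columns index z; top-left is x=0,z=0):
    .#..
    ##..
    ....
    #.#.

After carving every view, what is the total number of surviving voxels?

initial block: 4^3 = 64
step 1: project along x, AND mask (12/16) → |grid| = 48
step 2: project along y, AND mask (5/16) → |grid| = 15

|visual hull| = 15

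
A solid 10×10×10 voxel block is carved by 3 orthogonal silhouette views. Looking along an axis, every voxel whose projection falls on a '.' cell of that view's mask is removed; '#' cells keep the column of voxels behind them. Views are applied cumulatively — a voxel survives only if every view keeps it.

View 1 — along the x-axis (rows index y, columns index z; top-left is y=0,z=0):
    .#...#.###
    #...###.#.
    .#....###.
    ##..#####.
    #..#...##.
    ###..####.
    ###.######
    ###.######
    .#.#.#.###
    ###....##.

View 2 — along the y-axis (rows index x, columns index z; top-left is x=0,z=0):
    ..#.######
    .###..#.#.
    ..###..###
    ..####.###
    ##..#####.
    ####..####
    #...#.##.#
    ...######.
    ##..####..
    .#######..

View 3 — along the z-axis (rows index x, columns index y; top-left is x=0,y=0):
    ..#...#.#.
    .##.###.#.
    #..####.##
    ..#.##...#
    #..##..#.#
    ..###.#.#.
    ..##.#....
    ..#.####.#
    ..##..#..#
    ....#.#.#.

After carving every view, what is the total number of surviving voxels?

start: 10×10×10 = 1000 voxels
carve view 1 (along x, YZ-mask fill 61/100): 610 voxels remain
carve view 2 (along y, XZ-mask fill 64/100): 397 voxels remain
carve view 3 (along z, XY-mask fill 46/100): 179 voxels remain

|visual hull| = 179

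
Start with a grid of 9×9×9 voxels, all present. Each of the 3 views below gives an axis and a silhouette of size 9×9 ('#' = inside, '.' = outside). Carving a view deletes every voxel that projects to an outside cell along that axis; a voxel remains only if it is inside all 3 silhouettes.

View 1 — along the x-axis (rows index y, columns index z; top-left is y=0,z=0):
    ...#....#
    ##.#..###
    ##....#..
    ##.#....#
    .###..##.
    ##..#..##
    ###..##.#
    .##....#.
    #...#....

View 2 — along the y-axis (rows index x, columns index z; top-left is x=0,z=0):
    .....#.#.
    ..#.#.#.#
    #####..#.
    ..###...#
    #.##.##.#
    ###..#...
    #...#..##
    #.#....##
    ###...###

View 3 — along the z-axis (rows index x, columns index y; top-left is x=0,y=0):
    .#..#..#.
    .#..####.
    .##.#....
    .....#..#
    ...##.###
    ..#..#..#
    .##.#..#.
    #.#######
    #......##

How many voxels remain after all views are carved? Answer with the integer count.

initial block: 9^3 = 729
step 1: project along x, AND mask (36/81) → |grid| = 324
step 2: project along y, AND mask (40/81) → |grid| = 163
step 3: project along z, AND mask (36/81) → |grid| = 70

remaining voxels: 70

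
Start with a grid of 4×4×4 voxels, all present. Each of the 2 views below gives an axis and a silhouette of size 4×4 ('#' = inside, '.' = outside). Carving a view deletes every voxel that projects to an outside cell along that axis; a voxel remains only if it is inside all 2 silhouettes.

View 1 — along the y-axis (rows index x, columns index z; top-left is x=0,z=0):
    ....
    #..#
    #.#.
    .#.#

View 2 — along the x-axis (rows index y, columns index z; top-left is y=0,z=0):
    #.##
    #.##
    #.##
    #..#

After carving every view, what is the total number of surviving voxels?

19 voxels

initial block: 4^3 = 64
  1. axis=1 (XZ plane), |mask|=6  ⇒  voxels=24
  2. axis=0 (YZ plane), |mask|=11  ⇒  voxels=19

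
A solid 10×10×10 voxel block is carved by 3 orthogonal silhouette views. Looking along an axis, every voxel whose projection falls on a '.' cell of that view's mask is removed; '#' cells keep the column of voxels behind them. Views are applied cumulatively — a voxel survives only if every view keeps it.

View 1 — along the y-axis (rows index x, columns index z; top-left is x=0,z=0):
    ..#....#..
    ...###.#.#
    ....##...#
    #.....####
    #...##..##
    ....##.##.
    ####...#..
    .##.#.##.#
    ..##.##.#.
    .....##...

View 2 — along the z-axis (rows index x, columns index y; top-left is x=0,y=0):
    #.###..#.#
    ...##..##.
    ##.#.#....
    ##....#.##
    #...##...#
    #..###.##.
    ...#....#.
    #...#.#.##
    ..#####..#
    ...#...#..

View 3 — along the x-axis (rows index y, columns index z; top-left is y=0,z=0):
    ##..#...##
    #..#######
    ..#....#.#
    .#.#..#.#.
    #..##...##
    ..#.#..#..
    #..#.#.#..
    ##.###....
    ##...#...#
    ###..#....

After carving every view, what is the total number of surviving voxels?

voxel count = 79

start: 10×10×10 = 1000 voxels
after view 1 [y-axis, 42 of 100 cells solid] → remaining = 420
after view 2 [z-axis, 44 of 100 cells solid] → remaining = 187
after view 3 [x-axis, 45 of 100 cells solid] → remaining = 79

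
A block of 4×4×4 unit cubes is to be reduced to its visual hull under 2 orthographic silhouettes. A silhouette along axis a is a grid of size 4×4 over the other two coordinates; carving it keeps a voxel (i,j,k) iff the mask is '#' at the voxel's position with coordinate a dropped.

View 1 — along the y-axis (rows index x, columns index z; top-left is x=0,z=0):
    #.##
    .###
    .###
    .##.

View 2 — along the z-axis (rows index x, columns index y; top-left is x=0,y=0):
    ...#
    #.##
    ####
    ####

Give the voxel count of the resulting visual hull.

full grid |V| = 64
  1. axis=1 (XZ plane), |mask|=11  ⇒  voxels=44
  2. axis=2 (XY plane), |mask|=12  ⇒  voxels=32

remaining voxels: 32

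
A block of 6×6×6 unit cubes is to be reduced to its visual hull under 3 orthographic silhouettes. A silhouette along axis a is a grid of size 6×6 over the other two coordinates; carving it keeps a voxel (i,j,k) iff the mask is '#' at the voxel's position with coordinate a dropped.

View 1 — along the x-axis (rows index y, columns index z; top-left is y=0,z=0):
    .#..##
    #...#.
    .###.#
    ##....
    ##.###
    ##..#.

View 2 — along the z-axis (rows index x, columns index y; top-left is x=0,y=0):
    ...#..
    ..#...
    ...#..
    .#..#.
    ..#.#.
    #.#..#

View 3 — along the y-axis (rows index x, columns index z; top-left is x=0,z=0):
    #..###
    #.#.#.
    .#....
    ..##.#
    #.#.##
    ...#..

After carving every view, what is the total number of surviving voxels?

voxel count = 11

start: 6×6×6 = 216 voxels
  1. axis=0 (YZ plane), |mask|=19  ⇒  voxels=114
  2. axis=2 (XY plane), |mask|=10  ⇒  voxels=34
  3. axis=1 (XZ plane), |mask|=16  ⇒  voxels=11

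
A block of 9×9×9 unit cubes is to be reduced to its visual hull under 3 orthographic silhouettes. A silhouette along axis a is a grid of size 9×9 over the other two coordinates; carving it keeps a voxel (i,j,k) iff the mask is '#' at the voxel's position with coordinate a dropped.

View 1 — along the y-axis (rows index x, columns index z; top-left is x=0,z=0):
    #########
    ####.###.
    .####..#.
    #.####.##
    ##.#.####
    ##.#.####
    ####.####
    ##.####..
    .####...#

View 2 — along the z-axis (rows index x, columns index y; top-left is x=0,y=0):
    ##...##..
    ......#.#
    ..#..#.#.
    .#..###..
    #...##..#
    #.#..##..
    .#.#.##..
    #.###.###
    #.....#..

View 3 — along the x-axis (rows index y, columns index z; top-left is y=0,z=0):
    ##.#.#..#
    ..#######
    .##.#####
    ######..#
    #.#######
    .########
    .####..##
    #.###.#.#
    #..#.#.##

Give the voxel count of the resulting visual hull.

remaining voxels: 172

initial block: 9^3 = 729
step 1: project along y, AND mask (61/81) → |grid| = 549
step 2: project along z, AND mask (34/81) → |grid| = 233
step 3: project along x, AND mask (59/81) → |grid| = 172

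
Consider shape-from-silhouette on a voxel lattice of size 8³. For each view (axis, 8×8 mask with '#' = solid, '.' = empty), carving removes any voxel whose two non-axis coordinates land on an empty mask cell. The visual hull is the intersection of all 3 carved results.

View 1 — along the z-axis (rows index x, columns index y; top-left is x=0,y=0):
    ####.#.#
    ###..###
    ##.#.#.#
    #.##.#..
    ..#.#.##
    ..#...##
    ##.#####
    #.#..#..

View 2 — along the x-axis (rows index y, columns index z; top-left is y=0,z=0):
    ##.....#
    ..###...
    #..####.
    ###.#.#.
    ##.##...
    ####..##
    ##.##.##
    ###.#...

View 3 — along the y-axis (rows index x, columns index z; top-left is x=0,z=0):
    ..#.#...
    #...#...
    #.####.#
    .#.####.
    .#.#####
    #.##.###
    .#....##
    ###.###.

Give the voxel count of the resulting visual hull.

initial block: 8^3 = 512
  1. axis=2 (XY plane), |mask|=38  ⇒  voxels=304
  2. axis=0 (YZ plane), |mask|=36  ⇒  voxels=172
  3. axis=1 (XZ plane), |mask|=36  ⇒  voxels=89

89 voxels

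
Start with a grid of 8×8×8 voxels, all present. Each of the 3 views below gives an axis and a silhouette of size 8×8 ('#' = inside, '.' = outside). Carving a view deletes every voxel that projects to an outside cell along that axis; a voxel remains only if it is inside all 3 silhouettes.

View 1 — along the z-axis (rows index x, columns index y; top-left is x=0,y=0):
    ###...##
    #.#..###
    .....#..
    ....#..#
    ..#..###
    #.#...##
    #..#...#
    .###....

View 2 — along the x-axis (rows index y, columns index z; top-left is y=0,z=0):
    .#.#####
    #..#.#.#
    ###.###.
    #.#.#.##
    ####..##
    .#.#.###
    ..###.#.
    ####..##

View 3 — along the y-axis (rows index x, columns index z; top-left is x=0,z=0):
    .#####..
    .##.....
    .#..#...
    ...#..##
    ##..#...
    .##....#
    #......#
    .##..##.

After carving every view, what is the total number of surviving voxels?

voxel count = 57

start: 8×8×8 = 512 voxels
after view 1 [z-axis, 27 of 64 cells solid] → remaining = 216
after view 2 [x-axis, 42 of 64 cells solid] → remaining = 145
after view 3 [y-axis, 24 of 64 cells solid] → remaining = 57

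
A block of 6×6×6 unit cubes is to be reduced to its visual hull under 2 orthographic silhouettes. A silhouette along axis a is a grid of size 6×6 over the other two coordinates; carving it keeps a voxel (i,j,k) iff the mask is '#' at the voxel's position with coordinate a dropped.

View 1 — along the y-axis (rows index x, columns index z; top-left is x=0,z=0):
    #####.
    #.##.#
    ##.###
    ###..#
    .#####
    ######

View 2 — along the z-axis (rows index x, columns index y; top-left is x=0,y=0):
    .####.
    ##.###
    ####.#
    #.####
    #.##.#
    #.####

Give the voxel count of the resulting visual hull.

voxel count = 135

initial block: 6^3 = 216
carve view 1 (along y, XZ-mask fill 29/36): 174 voxels remain
carve view 2 (along z, XY-mask fill 28/36): 135 voxels remain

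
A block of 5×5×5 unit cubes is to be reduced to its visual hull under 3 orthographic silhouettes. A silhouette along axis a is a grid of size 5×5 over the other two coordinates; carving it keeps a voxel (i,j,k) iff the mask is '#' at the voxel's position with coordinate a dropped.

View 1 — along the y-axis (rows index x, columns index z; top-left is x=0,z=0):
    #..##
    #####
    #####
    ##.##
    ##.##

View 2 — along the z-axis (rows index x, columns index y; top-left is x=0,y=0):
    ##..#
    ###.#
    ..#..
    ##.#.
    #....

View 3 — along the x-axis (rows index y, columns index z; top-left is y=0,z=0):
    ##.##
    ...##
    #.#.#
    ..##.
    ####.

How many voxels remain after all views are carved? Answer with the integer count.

|visual hull| = 34

initial block: 5^3 = 125
carve view 1 (along y, XZ-mask fill 21/25): 105 voxels remain
carve view 2 (along z, XY-mask fill 12/25): 50 voxels remain
carve view 3 (along x, YZ-mask fill 15/25): 34 voxels remain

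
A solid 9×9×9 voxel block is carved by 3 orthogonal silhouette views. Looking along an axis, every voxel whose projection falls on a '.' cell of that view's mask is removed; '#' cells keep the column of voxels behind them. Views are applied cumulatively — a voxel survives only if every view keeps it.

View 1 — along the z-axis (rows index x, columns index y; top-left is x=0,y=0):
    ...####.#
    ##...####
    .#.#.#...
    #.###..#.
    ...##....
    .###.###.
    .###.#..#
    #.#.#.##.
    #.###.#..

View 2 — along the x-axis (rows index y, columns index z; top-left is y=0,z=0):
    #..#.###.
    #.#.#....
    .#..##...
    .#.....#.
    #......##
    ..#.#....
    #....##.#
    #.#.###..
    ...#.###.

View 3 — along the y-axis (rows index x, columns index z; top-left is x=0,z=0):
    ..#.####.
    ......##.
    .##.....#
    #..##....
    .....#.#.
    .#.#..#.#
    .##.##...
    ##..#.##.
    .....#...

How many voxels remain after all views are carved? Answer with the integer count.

initial block: 9^3 = 729
step 1: project along z, AND mask (42/81) → |grid| = 378
step 2: project along x, AND mask (31/81) → |grid| = 138
step 3: project along y, AND mask (29/81) → |grid| = 55

remaining voxels: 55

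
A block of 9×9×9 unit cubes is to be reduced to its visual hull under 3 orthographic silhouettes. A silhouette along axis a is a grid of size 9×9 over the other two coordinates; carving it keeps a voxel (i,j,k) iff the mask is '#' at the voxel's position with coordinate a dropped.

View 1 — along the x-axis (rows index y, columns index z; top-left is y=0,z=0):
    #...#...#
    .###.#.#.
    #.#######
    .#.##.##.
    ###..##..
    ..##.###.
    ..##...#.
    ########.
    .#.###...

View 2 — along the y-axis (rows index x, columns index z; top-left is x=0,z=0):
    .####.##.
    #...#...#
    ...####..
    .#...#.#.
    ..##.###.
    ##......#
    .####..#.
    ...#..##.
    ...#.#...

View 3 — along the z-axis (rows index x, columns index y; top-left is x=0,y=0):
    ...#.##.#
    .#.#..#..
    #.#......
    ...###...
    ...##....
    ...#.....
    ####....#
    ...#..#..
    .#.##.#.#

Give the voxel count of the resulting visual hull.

full grid |V| = 729
carve view 1 (along x, YZ-mask fill 46/81): 414 voxels remain
carve view 2 (along y, XZ-mask fill 34/81): 186 voxels remain
carve view 3 (along z, XY-mask fill 27/81): 62 voxels remain

voxel count = 62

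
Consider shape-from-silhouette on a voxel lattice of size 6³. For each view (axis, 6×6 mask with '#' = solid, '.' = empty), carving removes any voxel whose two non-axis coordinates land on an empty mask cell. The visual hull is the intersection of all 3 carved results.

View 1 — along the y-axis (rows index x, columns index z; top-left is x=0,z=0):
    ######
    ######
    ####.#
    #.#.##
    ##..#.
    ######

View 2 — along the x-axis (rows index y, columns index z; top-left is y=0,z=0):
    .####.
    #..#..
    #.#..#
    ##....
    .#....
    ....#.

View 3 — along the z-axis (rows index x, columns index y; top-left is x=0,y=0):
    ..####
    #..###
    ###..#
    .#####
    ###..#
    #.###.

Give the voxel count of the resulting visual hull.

before carving: 216 voxels (6×6×6)
  1. axis=1 (XZ plane), |mask|=30  ⇒  voxels=180
  2. axis=0 (YZ plane), |mask|=13  ⇒  voxels=66
  3. axis=2 (XY plane), |mask|=25  ⇒  voxels=44

|visual hull| = 44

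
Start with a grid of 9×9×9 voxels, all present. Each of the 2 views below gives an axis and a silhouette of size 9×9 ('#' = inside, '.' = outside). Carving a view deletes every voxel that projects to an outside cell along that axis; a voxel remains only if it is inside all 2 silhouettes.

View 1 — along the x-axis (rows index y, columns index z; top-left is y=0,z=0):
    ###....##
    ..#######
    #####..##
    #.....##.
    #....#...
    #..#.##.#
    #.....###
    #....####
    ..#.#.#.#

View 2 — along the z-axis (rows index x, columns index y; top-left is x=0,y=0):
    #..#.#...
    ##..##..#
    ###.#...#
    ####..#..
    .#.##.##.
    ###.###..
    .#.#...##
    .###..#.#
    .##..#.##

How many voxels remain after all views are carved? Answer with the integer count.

before carving: 729 voxels (9×9×9)
step 1: project along x, AND mask (42/81) → |grid| = 378
step 2: project along z, AND mask (43/81) → |grid| = 210

voxel count = 210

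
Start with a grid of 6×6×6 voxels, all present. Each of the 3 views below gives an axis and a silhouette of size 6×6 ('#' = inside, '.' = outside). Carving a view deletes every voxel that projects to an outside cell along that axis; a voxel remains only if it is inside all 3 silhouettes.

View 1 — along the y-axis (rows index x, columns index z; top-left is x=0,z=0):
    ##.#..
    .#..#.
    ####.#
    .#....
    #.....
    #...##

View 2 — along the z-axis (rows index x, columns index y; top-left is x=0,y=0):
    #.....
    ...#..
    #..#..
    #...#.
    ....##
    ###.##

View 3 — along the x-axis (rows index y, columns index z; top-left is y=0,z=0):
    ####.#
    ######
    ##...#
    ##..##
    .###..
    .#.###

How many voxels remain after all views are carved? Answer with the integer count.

24 voxels

start: 6×6×6 = 216 voxels
carve view 1 (along y, XZ-mask fill 15/36): 90 voxels remain
carve view 2 (along z, XY-mask fill 13/36): 34 voxels remain
carve view 3 (along x, YZ-mask fill 25/36): 24 voxels remain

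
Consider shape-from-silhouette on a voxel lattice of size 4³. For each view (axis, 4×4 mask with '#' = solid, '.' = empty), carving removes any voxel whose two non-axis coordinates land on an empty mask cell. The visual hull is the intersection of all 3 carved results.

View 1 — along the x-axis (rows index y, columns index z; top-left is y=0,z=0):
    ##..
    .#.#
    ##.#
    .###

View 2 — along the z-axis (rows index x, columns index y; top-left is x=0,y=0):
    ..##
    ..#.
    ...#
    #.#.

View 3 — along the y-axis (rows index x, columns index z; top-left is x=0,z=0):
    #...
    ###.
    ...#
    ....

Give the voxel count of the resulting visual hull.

before carving: 64 voxels (4×4×4)
  1. axis=0 (YZ plane), |mask|=10  ⇒  voxels=40
  2. axis=2 (XY plane), |mask|=6  ⇒  voxels=17
  3. axis=1 (XZ plane), |mask|=5  ⇒  voxels=4

voxel count = 4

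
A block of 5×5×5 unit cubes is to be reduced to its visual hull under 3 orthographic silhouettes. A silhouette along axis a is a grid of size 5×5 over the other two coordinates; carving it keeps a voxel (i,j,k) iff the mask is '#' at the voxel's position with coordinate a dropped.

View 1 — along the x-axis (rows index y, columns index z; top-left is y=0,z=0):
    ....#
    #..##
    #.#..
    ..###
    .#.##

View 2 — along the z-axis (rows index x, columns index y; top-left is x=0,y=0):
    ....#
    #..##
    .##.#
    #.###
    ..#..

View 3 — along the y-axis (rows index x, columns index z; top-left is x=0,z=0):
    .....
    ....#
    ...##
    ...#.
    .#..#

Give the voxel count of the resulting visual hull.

|visual hull| = 9

start: 5×5×5 = 125 voxels
carve view 1 (along x, YZ-mask fill 12/25): 60 voxels remain
carve view 2 (along z, XY-mask fill 12/25): 29 voxels remain
carve view 3 (along y, XZ-mask fill 6/25): 9 voxels remain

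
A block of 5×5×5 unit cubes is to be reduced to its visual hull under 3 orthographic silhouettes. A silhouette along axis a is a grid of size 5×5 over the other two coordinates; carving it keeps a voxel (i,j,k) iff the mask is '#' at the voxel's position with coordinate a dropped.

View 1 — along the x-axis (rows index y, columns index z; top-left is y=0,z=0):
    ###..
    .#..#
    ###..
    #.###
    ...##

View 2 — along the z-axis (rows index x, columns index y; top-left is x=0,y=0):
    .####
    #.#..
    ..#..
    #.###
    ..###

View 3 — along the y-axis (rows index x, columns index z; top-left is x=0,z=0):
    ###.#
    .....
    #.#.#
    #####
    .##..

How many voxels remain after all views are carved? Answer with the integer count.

initial block: 5^3 = 125
[1] x-view keeps 14 columns → grid now 70
[2] z-view keeps 14 columns → grid now 41
[3] y-view keeps 14 columns → grid now 26

voxel count = 26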